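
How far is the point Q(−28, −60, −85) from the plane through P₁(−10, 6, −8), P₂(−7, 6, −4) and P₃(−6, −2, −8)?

P₁P₂ = (3, 0, 4) and P₁P₃ = (4, −8, 0), so a normal is n = P₁P₂ × P₁P₃ = (32, 16, −24).
d = |32·(-28) + 16·(-60) + (-24)·(-85) − (-32)| / √(1024 + 256 + 576) = |216| / (8√29) = 27/√29.

27/√29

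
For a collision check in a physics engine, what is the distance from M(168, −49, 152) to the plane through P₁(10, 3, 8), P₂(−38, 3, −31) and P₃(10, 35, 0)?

2

P₁P₂ = (−48, 0, −39) and P₁P₃ = (0, 32, −8), so a normal is n = P₁P₂ × P₁P₃ = (1248, −384, −1536).
n = (1248, −384, −1536); n·P − (-960) = -4032; |n| = 2016; distance = 4032/2016 = 2.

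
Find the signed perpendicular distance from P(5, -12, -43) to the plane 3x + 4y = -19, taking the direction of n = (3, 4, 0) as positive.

n·P − (-19) = -14.
|n| = 5, so the signed distance is -14/5.

-14/5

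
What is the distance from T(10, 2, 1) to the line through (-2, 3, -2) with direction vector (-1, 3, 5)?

Direction vector d = (-1, 3, 5).
AP = (12, -1, 3); AP·d = 0, |AP|² = 154, |d|² = 35.
distance² = |AP|² − (AP·d)²/|d|² = 154 − 0/35 = 154, so the distance is √154.

√154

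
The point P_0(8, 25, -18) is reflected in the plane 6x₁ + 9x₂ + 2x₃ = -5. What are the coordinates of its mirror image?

(-16, -11, -26)

With n = (6, 9, 2), the signed offset is (n·P_0 − (-5))/|n|² = 242/121 = 2.
P_0' = P_0 − 2t·n = (8, 25, -18) − 4·(6, 9, 2) = (-16, -11, -26).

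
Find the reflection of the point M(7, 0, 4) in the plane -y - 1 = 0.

(7, -2, 4)

With n = (0, -1, 0), the signed offset is (n·M − 1)/|n|² = -1/1 = -1.
M' = M − 2t·n = (7, 0, 4) − (-2)·(0, -1, 0) = (7, -2, 4).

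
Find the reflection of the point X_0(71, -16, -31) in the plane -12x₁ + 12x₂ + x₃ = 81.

(-25, 80, -23)

n = (-12, 12, 1), |n|² = 289, n·X_0 − 81 = -1156, so t = -1156/289 = -4.
Foot F = X_0 − (-4)·n = (23, 32, -27); the reflection is 2F − X_0 = (-25, 80, -23).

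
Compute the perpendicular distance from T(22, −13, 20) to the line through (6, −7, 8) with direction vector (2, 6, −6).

6√10

Direction vector d = (2, 6, −6).
AP = (16, −6, 12); AP·d = -76, |AP|² = 436, |d|² = 76.
distance² = |AP|² − (AP·d)²/|d|² = 436 − 5776/76 = 360, so the distance is 6√10.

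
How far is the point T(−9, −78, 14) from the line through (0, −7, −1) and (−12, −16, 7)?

A direction vector is d = (−12, −9, 8).
AP = (−9, −71, 15), and AP × d = (−433, −108, −771).
|AP × d|² = 793594 and |d|² = 289, so the distance is √(793594/289) = √2746.

√2746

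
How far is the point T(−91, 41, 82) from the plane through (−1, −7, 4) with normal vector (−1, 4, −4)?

10√33/11

The plane has equation n·(r − (−1, −7, 4)) = 0, i.e. n·r = -43.
Then n·(−91, 41, 82) − (−43) = −30.
|n| = √(1 + 16 + 16) = √33, so the distance is |-30|/√33 = 10√33/11.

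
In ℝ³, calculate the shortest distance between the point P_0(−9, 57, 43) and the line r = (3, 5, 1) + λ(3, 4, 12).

Direction vector d = (3, 4, 12).
AP = (−12, 52, 42), and AP × d = (456, 270, −204).
|AP × d|² = 322452 and |d|² = 169, so the distance is √(322452/169) = √1908 = 6√53.

6√53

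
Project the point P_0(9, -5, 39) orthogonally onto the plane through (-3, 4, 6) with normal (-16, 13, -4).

(-7, 8, 35)

The perpendicular from P_0 has direction n = (-16, 13, -4): r = (9, -5, 39) + λ(-16, 13, -4).
Substitute into the plane: n·(P_0 + λn) = 76 gives -365 + 441λ = 76, so λ = 1.
Foot = (9, -5, 39) + 1·(-16, 13, -4) = (-7, 8, 35).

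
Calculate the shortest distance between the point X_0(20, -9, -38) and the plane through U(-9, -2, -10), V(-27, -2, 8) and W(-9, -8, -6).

UV = (-18, 0, 18) and UW = (0, -6, 4), so a normal is n = UV × UW = (108, 72, 108).
Then n·(20, -9, -38) - (-2196) = -396.
|n| = √(11664 + 5184 + 11664) = 36√22, so the distance is |-396|/(36√22) = 11/√22.

11/√22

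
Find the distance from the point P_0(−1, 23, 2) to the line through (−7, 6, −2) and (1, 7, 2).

2√65

A direction vector is d = (8, 1, 4).
AP = (6, 17, 4), and AP × d = (64, 8, −130).
|AP × d|² = 21060 and |d|² = 81, so the distance is √(21060/81) = √260 = 2√65.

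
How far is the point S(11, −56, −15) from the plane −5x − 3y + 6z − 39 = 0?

d = |(-5)·11 + (-3)·(-56) + 6·(-15) − 39| / √(25 + 9 + 36) = |-16| / √70 = 8√70/35.

8√70/35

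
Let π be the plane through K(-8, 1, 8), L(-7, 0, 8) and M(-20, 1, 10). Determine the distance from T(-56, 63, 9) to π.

20/√38

KL = (1, -1, 0) and KM = (-12, 0, 2), so a normal is n = KL × KM = (-2, -2, -12).
n = (-2, -2, -12); n·P − (-82) = -40; |n| = 2√38; distance = 40/(2√38) = 10√38/19.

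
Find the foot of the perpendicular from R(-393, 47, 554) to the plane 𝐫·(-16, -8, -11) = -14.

(-8381/21, 923/21, 11546/21)

The perpendicular from R has direction n = (-16, -8, -11): r = (-393, 47, 554) + λ(-16, -8, -11).
Substitute into the plane: n·(R + λn) = -14 gives -182 + 441λ = -14, so λ = 8/21.
Foot = (-393, 47, 554) + (8/21)·(-16, -8, -11) = (-8381/21, 923/21, 11546/21).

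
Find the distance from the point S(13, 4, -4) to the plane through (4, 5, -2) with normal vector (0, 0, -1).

2

The plane has equation n·(r − (4, 5, -2)) = 0, i.e. n·r = 2.
d = |(-1)·(-4) − 2| / √(0 + 0 + 1) = |2| / 1 = 2.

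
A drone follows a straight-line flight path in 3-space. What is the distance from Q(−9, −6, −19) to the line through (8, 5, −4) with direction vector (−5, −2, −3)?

3√3

Direction vector d = (−5, −2, −3).
AP = (−17, −11, −15); AP·d = 152, |AP|² = 635, |d|² = 38.
distance² = |AP|² − (AP·d)²/|d|² = 635 − 23104/38 = 27, so the distance is 3√3.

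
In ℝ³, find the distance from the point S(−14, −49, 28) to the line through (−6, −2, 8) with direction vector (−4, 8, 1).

Direction vector d = (−4, 8, 1).
AP = (−8, −47, 20); AP·d = -324, |AP|² = 2673, |d|² = 81.
distance² = |AP|² − (AP·d)²/|d|² = 2673 − 104976/81 = 1377, so the distance is 9√17.

9√17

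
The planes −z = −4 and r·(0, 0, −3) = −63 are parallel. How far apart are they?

Divide the second equation by 3 to match normals: −z = -21.
With common normal n = (0, 0, −1) (|n| = 1), the distance is |(-4) − (-21)|/|n| = 17/1 = 17.

17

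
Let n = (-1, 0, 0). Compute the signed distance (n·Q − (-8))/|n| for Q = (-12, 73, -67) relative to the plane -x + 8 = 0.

20

n·Q − (-8) = 20.
|n| = 1, so the signed distance is 20/1 = 20.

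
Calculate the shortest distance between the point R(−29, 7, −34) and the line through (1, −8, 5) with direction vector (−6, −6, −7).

3√173

Direction vector d = (−6, −6, −7).
AP = (−30, 15, −39), and AP × d = (−339, 24, 270).
|AP × d|² = 188397 and |d|² = 121, so the distance is √(188397/121) = √1557 = 3√173.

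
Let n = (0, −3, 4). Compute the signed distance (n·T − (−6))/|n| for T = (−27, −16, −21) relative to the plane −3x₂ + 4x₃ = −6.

n·T − (-6) = -30.
|n| = 5, so the signed distance is -30/5 = -6.

-6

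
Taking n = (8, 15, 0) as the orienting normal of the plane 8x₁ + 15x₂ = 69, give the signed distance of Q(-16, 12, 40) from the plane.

n·Q − 69 = -17.
|n| = 17, so the signed distance is -17/17 = -1.

-1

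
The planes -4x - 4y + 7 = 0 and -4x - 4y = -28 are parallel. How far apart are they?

Both planes have normal n = (-4, -4, 0), |n| = 4√2. Any point on the first plane is at distance |(-28) − (-7)|/|n| = 21/(4√2) = 21√2/8 from the second.

21/(4√2)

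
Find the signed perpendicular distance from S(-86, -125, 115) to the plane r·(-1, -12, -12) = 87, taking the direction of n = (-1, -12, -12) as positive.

n·S − 87 = 119.
|n| = 17, so the signed distance is 119/17 = 7.

7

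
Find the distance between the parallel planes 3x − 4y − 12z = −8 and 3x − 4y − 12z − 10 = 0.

18/13

Both planes have normal n = (3, −4, −12), |n| = 13. Any point on the first plane is at distance |10 − (-8)|/|n| = 18/13 from the second.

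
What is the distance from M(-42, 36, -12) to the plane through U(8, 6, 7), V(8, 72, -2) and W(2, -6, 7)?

UV = (0, 66, -9) and UW = (-6, -12, 0), so a normal is n = UV × UW = (-108, 54, 396).
Then n·(-42, 36, -12) - 2232 = -504.
|n| = √(11664 + 2916 + 156816) = 414, so the distance is |-504|/414 = 28/23.

28/23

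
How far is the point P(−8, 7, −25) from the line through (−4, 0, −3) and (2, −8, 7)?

A direction vector is d = (6, −8, 10).
AP = (−4, 7, −22); AP·d = -300, |AP|² = 549, |d|² = 200.
distance² = |AP|² − (AP·d)²/|d|² = 549 − 90000/200 = 99, so the distance is 3√11.

3√11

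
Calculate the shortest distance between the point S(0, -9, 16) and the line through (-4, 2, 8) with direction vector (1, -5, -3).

√166

Direction vector d = (1, -5, -3).
AP = (4, -11, 8); AP·d = 35, |AP|² = 201, |d|² = 35.
distance² = |AP|² − (AP·d)²/|d|² = 201 − 1225/35 = 166, so the distance is √166.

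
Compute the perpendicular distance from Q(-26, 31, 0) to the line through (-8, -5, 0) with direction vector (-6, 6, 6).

Direction vector d = (-6, 6, 6).
AP = (-18, 36, 0); AP·d = 324, |AP|² = 1620, |d|² = 108.
distance² = |AP|² − (AP·d)²/|d|² = 1620 − 104976/108 = 648, so the distance is 18√2.

18√2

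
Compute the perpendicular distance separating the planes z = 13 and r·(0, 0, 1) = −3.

Both planes have normal n = (0, 0, 1), |n| = 1. Any point on the first plane is at distance |(-3) − 13|/|n| = 16/1 = 16 from the second.

16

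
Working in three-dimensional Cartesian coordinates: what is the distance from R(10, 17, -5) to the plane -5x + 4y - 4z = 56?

6√57/19

n = (-5, 4, -4); n·P − 56 = -18; |n| = √57; distance = 18/√57.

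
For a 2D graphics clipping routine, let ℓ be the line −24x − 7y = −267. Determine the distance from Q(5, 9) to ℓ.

d = |(-24)·5 + (-7)·9 − (-267)| / √(576 + 49) = |84|/25 = 84/25.

84/25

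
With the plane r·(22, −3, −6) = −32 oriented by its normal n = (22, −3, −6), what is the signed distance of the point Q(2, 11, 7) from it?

n·Q − (-32) = 1.
|n| = 23, so the signed distance is 1/23.

1/23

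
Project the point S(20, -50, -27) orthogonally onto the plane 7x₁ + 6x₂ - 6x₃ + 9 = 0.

(213/11, -556/11, -291/11)

The perpendicular from S has direction n = (7, 6, -6): r = (20, -50, -27) + t(7, 6, -6).
Substitute into the plane: n·(S + tn) = -9 gives 2 + 121t = -9, so t = -1/11.
Foot = (20, -50, -27) + (-1/11)·(7, 6, -6) = (213/11, -556/11, -291/11).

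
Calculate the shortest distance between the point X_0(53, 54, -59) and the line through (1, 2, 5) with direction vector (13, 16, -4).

Direction vector d = (13, 16, -4).
AP = (52, 52, -64); AP·d = 1764, |AP|² = 9504, |d|² = 441.
distance² = |AP|² − (AP·d)²/|d|² = 9504 − 3111696/441 = 2448, so the distance is 12√17.

12√17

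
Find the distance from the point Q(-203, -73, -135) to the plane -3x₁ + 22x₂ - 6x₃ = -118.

Normal vector n = (-3, 22, -6), and n·(-203, -73, -135) - (-118) = -69.
|n| = √(9 + 484 + 36) = 23, so the distance is |-69|/23 = 3.

3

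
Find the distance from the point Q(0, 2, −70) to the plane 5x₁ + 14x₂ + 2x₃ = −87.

5/3

d = |5·0 + 14·2 + 2·(-70) − (-87)| / √(25 + 196 + 4) = |-25| / 15 = 5/3.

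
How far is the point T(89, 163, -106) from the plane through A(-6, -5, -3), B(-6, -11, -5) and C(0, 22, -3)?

AB = (0, -6, -2) and AC = (6, 27, 0), so a normal is n = AB × AC = (54, -12, 36).
d = |54·89 + (-12)·163 + 36·(-106) − (-372)| / √(2916 + 144 + 1296) = |-594| / 66 = 9.

9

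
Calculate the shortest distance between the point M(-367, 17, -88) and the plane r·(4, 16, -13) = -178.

Normal vector n = (4, 16, -13), and n·(-367, 17, -88) - (-178) = 126.
|n| = √(16 + 256 + 169) = 21, so the distance is |126|/21 = 6.

6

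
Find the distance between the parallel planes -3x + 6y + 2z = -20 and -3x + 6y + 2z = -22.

With common normal n = (-3, 6, 2) (|n| = 7), the distance is |(-20) − (-22)|/|n| = 2/7.

2/7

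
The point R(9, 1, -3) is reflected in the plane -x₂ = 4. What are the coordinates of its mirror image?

(9, -9, -3)

n = (0, -1, 0), |n|² = 1, n·R − 4 = -5, so t = -5/1 = -5.
Foot F = R − (-5)·n = (9, -4, -3); the reflection is 2F − R = (9, -9, -3).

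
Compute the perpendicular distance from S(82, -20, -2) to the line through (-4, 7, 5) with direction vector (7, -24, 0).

Direction vector d = (7, -24, 0).
AP = (86, -27, -7), and AP × d = (-168, -49, -1875).
|AP × d|² = 3546250 and |d|² = 625, so the distance is √(3546250/625) = √5674.

√5674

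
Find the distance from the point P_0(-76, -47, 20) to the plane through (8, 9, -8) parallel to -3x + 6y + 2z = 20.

4

Parallel planes share the normal n = (-3, 6, 2); since (8, 9, -8) lies on the plane, its equation is -3x + 6y + 2z = 14.
n = (-3, 6, 2); n·P − 14 = -28; |n| = 7; distance = 28/7 = 4.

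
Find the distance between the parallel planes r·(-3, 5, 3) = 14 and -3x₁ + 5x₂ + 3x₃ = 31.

17/√43

Both planes have normal n = (-3, 5, 3), |n| = √43. Any point on the first plane is at distance |31 − 14|/|n| = 17/√43 = 17√43/43 from the second.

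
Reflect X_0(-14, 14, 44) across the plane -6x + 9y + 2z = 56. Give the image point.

With n = (-6, 9, 2), the signed offset is (n·X_0 − 56)/|n|² = 242/121 = 2.
X_0' = X_0 − 2t·n = (-14, 14, 44) − 4·(-6, 9, 2) = (10, -22, 36).

(10, -22, 36)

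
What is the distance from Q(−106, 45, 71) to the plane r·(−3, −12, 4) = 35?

n = (−3, −12, 4); n·P − 35 = 27; |n| = 13; distance = 27/13.

27/13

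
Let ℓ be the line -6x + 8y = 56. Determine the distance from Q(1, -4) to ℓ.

47/5

The normal to the line is n = (-6, 8) with |n| = 10.
|n·Q − 56| = |-38 − 56| = 94, so the distance is 94/10 = 47/5.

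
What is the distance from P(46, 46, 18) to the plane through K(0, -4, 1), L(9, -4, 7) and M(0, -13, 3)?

23/11

KL = (9, 0, 6) and KM = (0, -9, 2), so a normal is n = KL × KM = (54, -18, -81).
d = |54·46 + (-18)·46 + (-81)·18 − (-9)| / √(2916 + 324 + 6561) = |207| / 99 = 23/11.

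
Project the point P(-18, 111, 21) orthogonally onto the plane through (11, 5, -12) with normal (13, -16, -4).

The perpendicular from P has direction n = (13, -16, -4): r = (-18, 111, 21) + λ(13, -16, -4).
Substitute into the plane: n·(P + λn) = 111 gives -2094 + 441λ = 111, so λ = 5.
Foot = (-18, 111, 21) + 5·(13, -16, -4) = (47, 31, 1).

(47, 31, 1)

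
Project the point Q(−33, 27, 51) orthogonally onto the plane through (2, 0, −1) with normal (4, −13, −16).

n = (4, −13, −16), |n|² = 441, and n·Q − 24 = -1323.
t = -1323/441 = -3, so the foot is Q − t·n = (−33, 27, 51) − (-3)·(4, −13, −16) = (−21, −12, 3).

(-21, -12, 3)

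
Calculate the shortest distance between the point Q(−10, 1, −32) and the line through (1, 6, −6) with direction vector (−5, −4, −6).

√129

Direction vector d = (−5, −4, −6).
AP = (−11, −5, −26); AP·d = 231, |AP|² = 822, |d|² = 77.
distance² = |AP|² − (AP·d)²/|d|² = 822 − 53361/77 = 129, so the distance is √129.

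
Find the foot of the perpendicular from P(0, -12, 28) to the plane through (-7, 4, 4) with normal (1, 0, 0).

(-7, -12, 28)

The perpendicular from P has direction n = (1, 0, 0): r = (0, -12, 28) + t(1, 0, 0).
Substitute into the plane: n·(P + tn) = -7 gives 0 + 1t = -7, so t = -7.
Foot = (0, -12, 28) + (-7)·(1, 0, 0) = (-7, -12, 28).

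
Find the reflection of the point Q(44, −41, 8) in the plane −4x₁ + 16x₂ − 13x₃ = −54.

With n = (−4, 16, −13), the signed offset is (n·Q − (-54))/|n|² = -882/441 = -2.
Q' = Q − 2t·n = (44, −41, 8) − (-4)·(−4, 16, −13) = (28, 23, −44).

(28, 23, -44)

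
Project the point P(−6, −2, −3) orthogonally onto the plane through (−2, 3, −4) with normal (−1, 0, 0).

The perpendicular from P has direction n = (−1, 0, 0): r = (−6, −2, −3) + λ(−1, 0, 0).
Substitute into the plane: n·(P + λn) = 2 gives 6 + 1λ = 2, so λ = -4.
Foot = (−6, −2, −3) + (-4)·(−1, 0, 0) = (−2, −2, −3).

(-2, -2, -3)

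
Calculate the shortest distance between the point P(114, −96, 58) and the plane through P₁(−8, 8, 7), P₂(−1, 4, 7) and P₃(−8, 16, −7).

4

P₁P₂ = (7, −4, 0) and P₁P₃ = (0, 8, −14), so a normal is n = P₁P₂ × P₁P₃ = (56, 98, 56).
Then n·(114, −96, 58) − 728 = −504.
|n| = √(3136 + 9604 + 3136) = 126, so the distance is |-504|/126 = 4.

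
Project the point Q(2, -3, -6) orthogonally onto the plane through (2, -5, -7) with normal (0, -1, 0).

n = (0, -1, 0), |n|² = 1, and n·Q − 5 = -2.
t = -2/1 = -2, so the foot is Q − t·n = (2, -3, -6) − (-2)·(0, -1, 0) = (2, -5, -6).

(2, -5, -6)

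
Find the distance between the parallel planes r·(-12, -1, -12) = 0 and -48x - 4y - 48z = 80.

Divide the second equation by 4 to match normals: -12x - y - 12z = 20.
With common normal n = (-12, -1, -12) (|n| = 17), the distance is |0 − 20|/|n| = 20/17.

20/17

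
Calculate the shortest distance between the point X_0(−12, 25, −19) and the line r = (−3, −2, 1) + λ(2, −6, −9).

11√10

Direction vector d = (2, −6, −9).
AP = (−9, 27, −20), and AP × d = (−363, −121, 0).
|AP × d|² = 146410 and |d|² = 121, so the distance is √(146410/121) = √1210 = 11√10.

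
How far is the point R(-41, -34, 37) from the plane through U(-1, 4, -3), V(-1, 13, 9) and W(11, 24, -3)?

16/25

UV = (0, 9, 12) and UW = (12, 20, 0), so a normal is n = UV × UW = (-240, 144, -108).
d = |(-240)·(-41) + 144·(-34) + (-108)·37 − 1140| / √(57600 + 20736 + 11664) = |-192| / 300 = 16/25.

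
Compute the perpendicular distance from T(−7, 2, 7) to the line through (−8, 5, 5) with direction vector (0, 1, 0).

Direction vector d = (0, 1, 0).
AP = (1, −3, 2); AP·d = -3, |AP|² = 14, |d|² = 1.
distance² = |AP|² − (AP·d)²/|d|² = 14 − 9/1 = 5, so the distance is √5.

√5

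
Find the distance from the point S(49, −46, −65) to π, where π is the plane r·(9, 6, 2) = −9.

4

Normal vector n = (9, 6, 2), and n·(49, −46, −65) − (−9) = 44.
|n| = √(81 + 36 + 4) = 11, so the distance is |44|/11 = 4.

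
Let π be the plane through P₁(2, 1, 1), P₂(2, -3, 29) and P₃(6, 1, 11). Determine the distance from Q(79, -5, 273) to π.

5

P₁P₂ = (0, -4, 28) and P₁P₃ = (4, 0, 10), so a normal is n = P₁P₂ × P₁P₃ = (-40, 112, 16).
Then n·(79, -5, 273) - 48 = 600.
|n| = √(1600 + 12544 + 256) = 120, so the distance is |600|/120 = 5.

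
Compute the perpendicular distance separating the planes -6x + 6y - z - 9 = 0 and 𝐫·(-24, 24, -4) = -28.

16√73/73

Divide the second equation by 4 to match normals: -6x + 6y - z = -7.
Both planes have normal n = (-6, 6, -1), |n| = √73. Any point on the first plane is at distance |(-7) − 9|/|n| = 16/√73 from the second.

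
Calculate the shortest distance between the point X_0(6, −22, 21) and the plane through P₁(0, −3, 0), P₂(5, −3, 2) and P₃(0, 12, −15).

2/(3√6)

P₁P₂ = (5, 0, 2) and P₁P₃ = (0, 15, −15), so a normal is n = P₁P₂ × P₁P₃ = (−30, 75, 75).
Then n·(6, −22, 21) − (−225) = −30.
|n| = √(900 + 5625 + 5625) = 45√6, so the distance is |-30|/(45√6) = √6/9.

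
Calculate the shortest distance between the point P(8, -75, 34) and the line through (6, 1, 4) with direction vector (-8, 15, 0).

Direction vector d = (-8, 15, 0).
AP = (2, -76, 30); AP·d = -1156, |AP|² = 6680, |d|² = 289.
distance² = |AP|² − (AP·d)²/|d|² = 6680 − 1336336/289 = 2056, so the distance is 2√514.

2√514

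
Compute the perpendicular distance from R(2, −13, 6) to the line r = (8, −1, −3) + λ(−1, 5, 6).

3√29

Direction vector d = (−1, 5, 6).
AP = (−6, −12, 9); AP·d = 0, |AP|² = 261, |d|² = 62.
distance² = |AP|² − (AP·d)²/|d|² = 261 − 0/62 = 261, so the distance is 3√29.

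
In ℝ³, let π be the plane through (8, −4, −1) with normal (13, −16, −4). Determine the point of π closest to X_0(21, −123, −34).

(-44, -43, -14)

n = (13, −16, −4), |n|² = 441, and n·X_0 − 172 = 2205.
t = 2205/441 = 5, so the foot is X_0 − t·n = (21, −123, −34) − 5·(13, −16, −4) = (−44, −43, −14).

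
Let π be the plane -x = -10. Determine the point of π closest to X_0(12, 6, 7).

(10, 6, 7)

n = (-1, 0, 0), |n|² = 1, and n·X_0 − (-10) = -2.
t = -2/1 = -2, so the foot is X_0 − t·n = (12, 6, 7) − (-2)·(-1, 0, 0) = (10, 6, 7).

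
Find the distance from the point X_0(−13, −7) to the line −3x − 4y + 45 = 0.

112/5

The normal to the line is n = (−3, −4) with |n| = 5.
|n·X_0 − (-45)| = |67 − (-45)| = 112, so the distance is 112/5.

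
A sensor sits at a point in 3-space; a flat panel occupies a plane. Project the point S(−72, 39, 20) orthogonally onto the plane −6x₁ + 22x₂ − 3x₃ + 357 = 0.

n = (−6, 22, −3), |n|² = 529, and n·S − (-357) = 1587.
t = 1587/529 = 3, so the foot is S − t·n = (−72, 39, 20) − 3·(−6, 22, −3) = (−54, −27, 29).

(-54, -27, 29)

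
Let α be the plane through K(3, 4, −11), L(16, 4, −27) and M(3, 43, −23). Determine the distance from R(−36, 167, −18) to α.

3

KL = (13, 0, −16) and KM = (0, 39, −12), so a normal is n = KL × KM = (624, 156, 507).
n = (624, 156, 507); n·P − (-3081) = -2457; |n| = 819; distance = 2457/819 = 3.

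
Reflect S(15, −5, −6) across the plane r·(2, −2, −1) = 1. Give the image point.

n = (2, −2, −1), |n|² = 9, n·S − 1 = 45, so t = 45/9 = 5.
Foot F = S − 5·n = (5, 5, −1); the reflection is 2F − S = (−5, 15, 4).

(-5, 15, 4)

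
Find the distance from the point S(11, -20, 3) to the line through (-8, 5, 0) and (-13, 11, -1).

√3

A direction vector is d = (-5, 6, -1).
AP = (19, -25, 3), and AP × d = (7, 4, -11).
|AP × d|² = 186 and |d|² = 62, so the distance is √(186/62) = √3.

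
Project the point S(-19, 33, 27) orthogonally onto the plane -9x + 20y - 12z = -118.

(-10, 13, 39)

The perpendicular from S has direction n = (-9, 20, -12): r = (-19, 33, 27) + t(-9, 20, -12).
Substitute into the plane: n·(S + tn) = -118 gives 507 + 625t = -118, so t = -1.
Foot = (-19, 33, 27) + (-1)·(-9, 20, -12) = (-10, 13, 39).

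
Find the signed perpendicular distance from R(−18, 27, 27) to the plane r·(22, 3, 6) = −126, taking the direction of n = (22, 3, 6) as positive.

-27/23

n·R − (-126) = -27.
|n| = 23, so the signed distance is -27/23.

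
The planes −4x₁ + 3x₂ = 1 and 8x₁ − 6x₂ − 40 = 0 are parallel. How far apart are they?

Divide the second equation by -2 to match normals: −4x₁ + 3x₂ = -20.
Both planes have normal n = (−4, 3, 0), |n| = 5. Any point on the first plane is at distance |(-20) − 1|/|n| = 21/5 from the second.

21/5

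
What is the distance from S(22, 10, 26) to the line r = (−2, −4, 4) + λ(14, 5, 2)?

2√89

Direction vector d = (14, 5, 2).
AP = (24, 14, 22), and AP × d = (−82, 260, −76).
|AP × d|² = 80100 and |d|² = 225, so the distance is √(80100/225) = √356 = 2√89.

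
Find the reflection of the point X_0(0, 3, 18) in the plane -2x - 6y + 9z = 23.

(4, 15, 0)

With n = (-2, -6, 9), the signed offset is (n·X_0 − 23)/|n|² = 121/121 = 1.
X_0' = X_0 − 2t·n = (0, 3, 18) − 2·(-2, -6, 9) = (4, 15, 0).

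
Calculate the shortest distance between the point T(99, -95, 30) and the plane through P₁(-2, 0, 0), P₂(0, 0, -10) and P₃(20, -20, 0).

5/3

P₁P₂ = (2, 0, -10) and P₁P₃ = (22, -20, 0), so a normal is n = P₁P₂ × P₁P₃ = (-200, -220, -40).
Then n·(99, -95, 30) - 400 = -500.
|n| = √(40000 + 48400 + 1600) = 300, so the distance is |-500|/300 = 5/3.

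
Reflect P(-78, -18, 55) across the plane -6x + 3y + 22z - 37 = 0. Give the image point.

(-42, -36, -77)

With n = (-6, 3, 22), the signed offset is (n·P − 37)/|n|² = 1587/529 = 3.
P' = P − 2t·n = (-78, -18, 55) − 6·(-6, 3, 22) = (-42, -36, -77).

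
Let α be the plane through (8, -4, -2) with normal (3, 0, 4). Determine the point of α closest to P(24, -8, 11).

(12, -8, -5)

n = (3, 0, 4), |n|² = 25, and n·P − 16 = 100.
t = 100/25 = 4, so the foot is P − t·n = (24, -8, 11) − 4·(3, 0, 4) = (12, -8, -5).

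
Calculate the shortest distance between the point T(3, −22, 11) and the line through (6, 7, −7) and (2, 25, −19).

√85

A direction vector is d = (−4, 18, −12).
AP = (−3, −29, 18); AP·d = -726, |AP|² = 1174, |d|² = 484.
distance² = |AP|² − (AP·d)²/|d|² = 1174 − 527076/484 = 85, so the distance is √85.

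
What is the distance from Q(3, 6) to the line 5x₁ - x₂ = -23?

The normal to the line is n = (5, -1) with |n| = √26.
|n·Q − (-23)| = |9 − (-23)| = 32, so the distance is 32/√26 = 16√26/13.

32/√26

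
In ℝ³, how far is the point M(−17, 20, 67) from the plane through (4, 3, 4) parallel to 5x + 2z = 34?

Parallel planes share the normal n = (5, 0, 2); since (4, 3, 4) lies on the plane, its equation is 5x + 2z = 28.
Then n·(−17, 20, 67) − 28 = 21.
|n| = √(25 + 0 + 4) = √29, so the distance is |21|/√29 = 21/√29.

21√29/29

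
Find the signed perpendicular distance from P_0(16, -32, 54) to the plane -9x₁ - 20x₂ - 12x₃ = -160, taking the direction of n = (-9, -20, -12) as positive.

8/25

n·P_0 − (-160) = 8.
|n| = 25, so the signed distance is 8/25.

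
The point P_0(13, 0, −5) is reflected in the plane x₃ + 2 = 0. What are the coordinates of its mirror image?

n = (0, 0, 1), |n|² = 1, n·P_0 − (-2) = -3, so t = -3/1 = -3.
Foot F = P_0 − (-3)·n = (13, 0, −2); the reflection is 2F − P_0 = (13, 0, 1).

(13, 0, 1)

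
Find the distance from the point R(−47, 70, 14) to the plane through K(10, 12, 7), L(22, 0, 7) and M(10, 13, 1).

KL = (12, −12, 0) and KM = (0, 1, −6), so a normal is n = KL × KM = (72, 72, 12).
n = (72, 72, 12); n·P − 1668 = 156; |n| = 12√73; distance = 156/(12√73) = 13/√73.

13√73/73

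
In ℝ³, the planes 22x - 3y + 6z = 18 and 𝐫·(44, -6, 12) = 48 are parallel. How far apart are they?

Divide the second equation by 2 to match normals: 22x - 3y + 6z = 24.
With common normal n = (22, -3, 6) (|n| = 23), the distance is |18 − 24|/|n| = 6/23.

6/23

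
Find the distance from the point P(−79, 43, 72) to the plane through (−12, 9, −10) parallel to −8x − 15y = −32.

Parallel planes share the normal n = (−8, −15, 0); since (−12, 9, −10) lies on the plane, its equation is −8x − 15y = -39.
n = (−8, −15, 0); n·P − (-39) = 26; |n| = 17; distance = 26/17.

26/17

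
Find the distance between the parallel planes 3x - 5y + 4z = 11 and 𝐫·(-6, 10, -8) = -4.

Divide the second equation by -2 to match normals: 3x - 5y + 4z = 2.
Both planes have normal n = (3, -5, 4), |n| = 5√2. Any point on the first plane is at distance |2 − 11|/|n| = 9/(5√2) = 9√2/10 from the second.

9/(5√2)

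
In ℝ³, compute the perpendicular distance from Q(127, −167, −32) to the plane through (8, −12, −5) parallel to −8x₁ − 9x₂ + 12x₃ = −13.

7

Parallel planes share the normal n = (−8, −9, 12); since (8, −12, −5) lies on the plane, its equation is −8x₁ − 9x₂ + 12x₃ = -16.
n = (−8, −9, 12); n·P − (-16) = 119; |n| = 17; distance = 119/17 = 7.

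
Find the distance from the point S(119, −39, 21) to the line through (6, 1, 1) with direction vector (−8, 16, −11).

3√857

Direction vector d = (−8, 16, −11).
AP = (113, −40, 20), and AP × d = (120, 1083, 1488).
|AP × d|² = 3401433 and |d|² = 441, so the distance is √(3401433/441) = √7713 = 3√857.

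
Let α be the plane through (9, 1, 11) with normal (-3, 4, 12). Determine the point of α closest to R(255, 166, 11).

The perpendicular from R has direction n = (-3, 4, 12): r = (255, 166, 11) + λ(-3, 4, 12).
Substitute into the plane: n·(R + λn) = 109 gives 31 + 169λ = 109, so λ = 6/13.
Foot = (255, 166, 11) + (6/13)·(-3, 4, 12) = (3297/13, 2182/13, 215/13).

(3297/13, 2182/13, 215/13)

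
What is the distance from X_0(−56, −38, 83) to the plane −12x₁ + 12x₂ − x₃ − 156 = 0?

23/17

Normal vector n = (−12, 12, −1), and n·(−56, −38, 83) − 156 = −23.
|n| = √(144 + 144 + 1) = 17, so the distance is |-23|/17 = 23/17.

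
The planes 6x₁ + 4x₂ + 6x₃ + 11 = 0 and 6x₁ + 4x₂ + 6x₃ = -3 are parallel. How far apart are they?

4/√22

With common normal n = (6, 4, 6) (|n| = 2√22), the distance is |(-11) − (-3)|/|n| = 8/(2√22) = 2√22/11.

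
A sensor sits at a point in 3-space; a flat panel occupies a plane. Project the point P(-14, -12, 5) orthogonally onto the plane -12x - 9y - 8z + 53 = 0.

The perpendicular from P has direction n = (-12, -9, -8): r = (-14, -12, 5) + μ(-12, -9, -8).
Substitute into the plane: n·(P + μn) = -53 gives 236 + 289μ = -53, so μ = -1.
Foot = (-14, -12, 5) + (-1)·(-12, -9, -8) = (-2, -3, 13).

(-2, -3, 13)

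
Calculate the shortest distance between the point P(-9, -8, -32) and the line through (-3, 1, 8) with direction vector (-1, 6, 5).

Direction vector d = (-1, 6, 5).
AP = (-6, -9, -40), and AP × d = (195, 70, -45).
|AP × d|² = 44950 and |d|² = 62, so the distance is √(44950/62) = √725 = 5√29.

5√29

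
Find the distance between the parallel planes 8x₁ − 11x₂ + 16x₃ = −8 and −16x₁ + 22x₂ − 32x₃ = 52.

Divide the second equation by -2 to match normals: 8x₁ − 11x₂ + 16x₃ = -26.
With common normal n = (8, −11, 16) (|n| = 21), the distance is |(-8) − (-26)|/|n| = 18/21 = 6/7.

6/7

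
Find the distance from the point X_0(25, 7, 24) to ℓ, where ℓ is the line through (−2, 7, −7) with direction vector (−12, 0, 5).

Direction vector d = (−12, 0, 5).
AP = (27, 0, 31), and AP × d = (0, −507, 0).
|AP × d|² = 257049 and |d|² = 169, so the distance is √(257049/169) = √1521 = 39.

39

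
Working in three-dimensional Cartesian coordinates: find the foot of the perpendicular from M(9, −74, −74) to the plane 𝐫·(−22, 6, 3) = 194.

The perpendicular from M has direction n = (−22, 6, 3): r = (9, −74, −74) + t(−22, 6, 3).
Substitute into the plane: n·(M + tn) = 194 gives -864 + 529t = 194, so t = 2.
Foot = (9, −74, −74) + 2·(−22, 6, 3) = (−35, −62, −68).

(-35, -62, -68)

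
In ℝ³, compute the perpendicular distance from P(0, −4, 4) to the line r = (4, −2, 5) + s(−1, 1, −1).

3√2

Direction vector d = (−1, 1, −1).
AP = (−4, −2, −1); AP·d = 3, |AP|² = 21, |d|² = 3.
distance² = |AP|² − (AP·d)²/|d|² = 21 − 9/3 = 18, so the distance is 3√2.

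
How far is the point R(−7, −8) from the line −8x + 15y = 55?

7

d = |(-8)·(-7) + 15·(-8) − 55| / √(64 + 225) = |-119|/17 = 7.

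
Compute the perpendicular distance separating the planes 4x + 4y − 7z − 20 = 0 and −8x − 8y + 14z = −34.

Divide the second equation by -2 to match normals: 4x + 4y − 7z = 17.
With common normal n = (4, 4, −7) (|n| = 9), the distance is |20 − 17|/|n| = 3/9 = 1/3.

1/3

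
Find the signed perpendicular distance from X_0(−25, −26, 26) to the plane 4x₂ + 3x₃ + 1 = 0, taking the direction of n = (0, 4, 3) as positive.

n·X_0 − (-1) = -25.
|n| = 5, so the signed distance is -25/5 = -5.

-5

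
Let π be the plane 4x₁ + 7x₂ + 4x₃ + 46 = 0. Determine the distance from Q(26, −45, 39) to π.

1

Normal vector n = (4, 7, 4), and n·(26, −45, 39) − (−46) = −9.
|n| = √(16 + 49 + 16) = 9, so the distance is |-9|/9 = 1.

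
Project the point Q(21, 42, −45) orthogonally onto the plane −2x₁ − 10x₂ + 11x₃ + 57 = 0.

n = (−2, −10, 11), |n|² = 225, and n·Q − (-57) = -900.
t = -900/225 = -4, so the foot is Q − t·n = (21, 42, −45) − (-4)·(−2, −10, 11) = (13, 2, −1).

(13, 2, -1)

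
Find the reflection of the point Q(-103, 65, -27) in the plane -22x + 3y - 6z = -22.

n = (-22, 3, -6), |n|² = 529, n·Q − (-22) = 2645, so t = 2645/529 = 5.
Foot F = Q − 5·n = (7, 50, 3); the reflection is 2F − Q = (117, 35, 33).

(117, 35, 33)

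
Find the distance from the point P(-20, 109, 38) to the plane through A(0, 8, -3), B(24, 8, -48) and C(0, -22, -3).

28/17

AB = (24, 0, -45) and AC = (0, -30, 0), so a normal is n = AB × AC = (-1350, 0, -720).
Then n·(-20, 109, 38) - 2160 = -2520.
|n| = √(1822500 + 0 + 518400) = 1530, so the distance is |-2520|/1530 = 28/17.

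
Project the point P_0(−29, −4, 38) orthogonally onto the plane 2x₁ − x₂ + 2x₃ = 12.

The perpendicular from P_0 has direction n = (2, −1, 2): r = (−29, −4, 38) + λ(2, −1, 2).
Substitute into the plane: n·(P_0 + λn) = 12 gives 22 + 9λ = 12, so λ = -10/9.
Foot = (−29, −4, 38) + (-10/9)·(2, −1, 2) = (−281/9, −26/9, 322/9).

(-281/9, -26/9, 322/9)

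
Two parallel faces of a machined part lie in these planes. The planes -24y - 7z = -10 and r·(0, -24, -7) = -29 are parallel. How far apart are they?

19/25

Both planes have normal n = (0, -24, -7), |n| = 25. Any point on the first plane is at distance |(-29) − (-10)|/|n| = 19/25 from the second.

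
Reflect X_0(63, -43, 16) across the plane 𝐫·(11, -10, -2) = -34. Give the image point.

(-47, 57, 36)

n = (11, -10, -2), |n|² = 225, n·X_0 − (-34) = 1125, so t = 1125/225 = 5.
Foot F = X_0 − 5·n = (8, 7, 26); the reflection is 2F − X_0 = (-47, 57, 36).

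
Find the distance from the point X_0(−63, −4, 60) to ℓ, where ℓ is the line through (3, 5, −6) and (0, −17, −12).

3√977

A direction vector is d = (−3, −22, −6).
AP = (−66, −9, 66), and AP × d = (1506, −594, 1425).
|AP × d|² = 4651497 and |d|² = 529, so the distance is √(4651497/529) = √8793 = 3√977.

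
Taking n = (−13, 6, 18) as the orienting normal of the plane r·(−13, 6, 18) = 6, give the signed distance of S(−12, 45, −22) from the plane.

n·S − 6 = 24.
|n| = 23, so the signed distance is 24/23.

24/23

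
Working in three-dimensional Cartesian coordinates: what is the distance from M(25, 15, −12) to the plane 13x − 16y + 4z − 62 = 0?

Normal vector n = (13, −16, 4), and n·(25, 15, −12) − 62 = −25.
|n| = √(169 + 256 + 16) = 21, so the distance is |-25|/21 = 25/21.

25/21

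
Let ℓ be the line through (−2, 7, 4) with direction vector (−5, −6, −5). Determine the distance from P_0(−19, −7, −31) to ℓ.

√334

Direction vector d = (−5, −6, −5).
AP = (−17, −14, −35); AP·d = 344, |AP|² = 1710, |d|² = 86.
distance² = |AP|² − (AP·d)²/|d|² = 1710 − 118336/86 = 334, so the distance is √334.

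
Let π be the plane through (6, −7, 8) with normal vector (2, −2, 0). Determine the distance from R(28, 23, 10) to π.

The plane has equation n·(r − (6, −7, 8)) = 0, i.e. n·r = 26.
Then n·(28, 23, 10) − 26 = −16.
|n| = √(4 + 4 + 0) = 2√2, so the distance is |-16|/(2√2) = 4√2.

4√2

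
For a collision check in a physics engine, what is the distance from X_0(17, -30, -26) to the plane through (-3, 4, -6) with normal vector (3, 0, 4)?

The plane has equation n·(r − (-3, 4, -6)) = 0, i.e. n·r = -33.
Then n·(17, -30, -26) - (-33) = -20.
|n| = √(9 + 0 + 16) = 5, so the distance is |-20|/5 = 4.

4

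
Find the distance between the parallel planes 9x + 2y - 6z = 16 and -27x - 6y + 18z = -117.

23/11

Divide the second equation by -3 to match normals: 9x + 2y - 6z = 39.
Both planes have normal n = (9, 2, -6), |n| = 11. Any point on the first plane is at distance |39 − 16|/|n| = 23/11 from the second.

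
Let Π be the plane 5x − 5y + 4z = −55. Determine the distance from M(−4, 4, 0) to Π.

d = |5·(-4) + (-5)·4 + 4·0 − (-55)| / √(25 + 25 + 16) = |15| / √66 = 15/√66.

15/√66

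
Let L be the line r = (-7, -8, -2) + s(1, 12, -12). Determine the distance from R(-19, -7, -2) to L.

√145

Direction vector d = (1, 12, -12).
AP = (-12, 1, 0); AP·d = 0, |AP|² = 145, |d|² = 289.
distance² = |AP|² − (AP·d)²/|d|² = 145 − 0/289 = 145, so the distance is √145.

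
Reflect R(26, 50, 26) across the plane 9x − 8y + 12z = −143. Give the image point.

With n = (9, −8, 12), the signed offset is (n·R − (-143))/|n|² = 289/289 = 1.
R' = R − 2t·n = (26, 50, 26) − 2·(9, −8, 12) = (8, 66, 2).

(8, 66, 2)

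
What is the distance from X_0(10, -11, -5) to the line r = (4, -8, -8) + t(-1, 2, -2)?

3√2

Direction vector d = (-1, 2, -2).
AP = (6, -3, 3); AP·d = -18, |AP|² = 54, |d|² = 9.
distance² = |AP|² − (AP·d)²/|d|² = 54 − 324/9 = 18, so the distance is 3√2.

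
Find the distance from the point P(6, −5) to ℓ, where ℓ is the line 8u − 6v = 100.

11/5

d = |8·6 + (-6)·(-5) − 100| / √(64 + 36) = |-22|/10 = 11/5.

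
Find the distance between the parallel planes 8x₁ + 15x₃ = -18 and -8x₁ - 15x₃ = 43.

Divide the second equation by -1 to match normals: 8x₁ + 15x₃ = -43.
Both planes have normal n = (8, 0, 15), |n| = 17. Any point on the first plane is at distance |(-43) − (-18)|/|n| = 25/17 from the second.

25/17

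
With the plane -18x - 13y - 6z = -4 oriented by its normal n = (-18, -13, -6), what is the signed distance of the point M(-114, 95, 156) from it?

-5

n·M − (-4) = -115.
|n| = 23, so the signed distance is -115/23 = -5.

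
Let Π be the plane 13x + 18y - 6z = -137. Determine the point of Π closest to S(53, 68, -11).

n = (13, 18, -6), |n|² = 529, and n·S − (-137) = 2116.
t = 2116/529 = 4, so the foot is S − t·n = (53, 68, -11) − 4·(13, 18, -6) = (1, -4, 13).

(1, -4, 13)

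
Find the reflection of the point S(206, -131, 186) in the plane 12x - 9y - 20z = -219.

(5006/25, -3167/25, 978/5)

n = (12, -9, -20), |n|² = 625, n·S − (-219) = 150, so t = 150/625 = 6/25.
Foot F = S − (6/25)·n = (5078/25, -3221/25, 954/5); the reflection is 2F − S = (5006/25, -3167/25, 978/5).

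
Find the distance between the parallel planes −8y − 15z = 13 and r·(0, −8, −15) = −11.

With common normal n = (0, −8, −15) (|n| = 17), the distance is |13 − (-11)|/|n| = 24/17.

24/17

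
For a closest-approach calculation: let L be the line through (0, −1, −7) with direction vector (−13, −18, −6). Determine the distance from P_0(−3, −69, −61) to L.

Direction vector d = (−13, −18, −6).
AP = (−3, −68, −54); AP·d = 1587, |AP|² = 7549, |d|² = 529.
distance² = |AP|² − (AP·d)²/|d|² = 7549 − 2518569/529 = 2788, so the distance is 2√697.

2√697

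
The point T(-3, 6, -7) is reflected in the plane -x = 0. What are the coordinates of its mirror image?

(3, 6, -7)

n = (-1, 0, 0), |n|² = 1, n·T − 0 = 3, so t = 3/1 = 3.
Foot F = T − 3·n = (0, 6, -7); the reflection is 2F − T = (3, 6, -7).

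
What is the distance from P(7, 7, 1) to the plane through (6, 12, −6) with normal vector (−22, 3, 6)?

5/23

The plane has equation n·(r − (6, 12, −6)) = 0, i.e. n·r = -132.
d = |(-22)·7 + 3·7 + 6·1 − (-132)| / √(484 + 9 + 36) = |5| / 23 = 5/23.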